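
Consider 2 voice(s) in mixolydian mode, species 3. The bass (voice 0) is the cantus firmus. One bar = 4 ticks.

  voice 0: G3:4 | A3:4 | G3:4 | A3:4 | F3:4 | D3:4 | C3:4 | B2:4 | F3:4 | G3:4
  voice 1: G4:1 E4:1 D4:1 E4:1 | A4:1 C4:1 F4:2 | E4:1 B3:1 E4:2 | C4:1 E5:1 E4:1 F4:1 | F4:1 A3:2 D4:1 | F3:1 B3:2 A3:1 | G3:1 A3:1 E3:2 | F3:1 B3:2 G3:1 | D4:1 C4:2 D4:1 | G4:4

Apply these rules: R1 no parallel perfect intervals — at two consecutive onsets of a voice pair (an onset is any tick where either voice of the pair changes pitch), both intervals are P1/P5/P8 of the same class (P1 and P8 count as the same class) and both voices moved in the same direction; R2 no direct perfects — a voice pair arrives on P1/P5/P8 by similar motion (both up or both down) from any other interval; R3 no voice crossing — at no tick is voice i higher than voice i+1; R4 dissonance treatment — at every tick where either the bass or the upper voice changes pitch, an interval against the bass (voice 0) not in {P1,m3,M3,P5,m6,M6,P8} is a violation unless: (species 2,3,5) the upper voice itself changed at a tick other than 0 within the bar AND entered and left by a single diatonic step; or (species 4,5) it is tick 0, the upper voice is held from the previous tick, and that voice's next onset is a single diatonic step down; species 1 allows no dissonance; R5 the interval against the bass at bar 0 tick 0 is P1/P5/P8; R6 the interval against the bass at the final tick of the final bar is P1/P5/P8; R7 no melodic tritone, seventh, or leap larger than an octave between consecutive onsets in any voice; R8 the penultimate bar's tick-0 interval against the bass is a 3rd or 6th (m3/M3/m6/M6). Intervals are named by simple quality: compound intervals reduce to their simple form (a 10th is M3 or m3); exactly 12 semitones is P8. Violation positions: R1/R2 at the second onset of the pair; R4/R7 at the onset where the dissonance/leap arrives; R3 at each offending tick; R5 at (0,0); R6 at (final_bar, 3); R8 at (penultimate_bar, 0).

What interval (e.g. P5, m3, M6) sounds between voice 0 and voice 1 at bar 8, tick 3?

M6

voice 0=F3 voice 1=D4 -> M6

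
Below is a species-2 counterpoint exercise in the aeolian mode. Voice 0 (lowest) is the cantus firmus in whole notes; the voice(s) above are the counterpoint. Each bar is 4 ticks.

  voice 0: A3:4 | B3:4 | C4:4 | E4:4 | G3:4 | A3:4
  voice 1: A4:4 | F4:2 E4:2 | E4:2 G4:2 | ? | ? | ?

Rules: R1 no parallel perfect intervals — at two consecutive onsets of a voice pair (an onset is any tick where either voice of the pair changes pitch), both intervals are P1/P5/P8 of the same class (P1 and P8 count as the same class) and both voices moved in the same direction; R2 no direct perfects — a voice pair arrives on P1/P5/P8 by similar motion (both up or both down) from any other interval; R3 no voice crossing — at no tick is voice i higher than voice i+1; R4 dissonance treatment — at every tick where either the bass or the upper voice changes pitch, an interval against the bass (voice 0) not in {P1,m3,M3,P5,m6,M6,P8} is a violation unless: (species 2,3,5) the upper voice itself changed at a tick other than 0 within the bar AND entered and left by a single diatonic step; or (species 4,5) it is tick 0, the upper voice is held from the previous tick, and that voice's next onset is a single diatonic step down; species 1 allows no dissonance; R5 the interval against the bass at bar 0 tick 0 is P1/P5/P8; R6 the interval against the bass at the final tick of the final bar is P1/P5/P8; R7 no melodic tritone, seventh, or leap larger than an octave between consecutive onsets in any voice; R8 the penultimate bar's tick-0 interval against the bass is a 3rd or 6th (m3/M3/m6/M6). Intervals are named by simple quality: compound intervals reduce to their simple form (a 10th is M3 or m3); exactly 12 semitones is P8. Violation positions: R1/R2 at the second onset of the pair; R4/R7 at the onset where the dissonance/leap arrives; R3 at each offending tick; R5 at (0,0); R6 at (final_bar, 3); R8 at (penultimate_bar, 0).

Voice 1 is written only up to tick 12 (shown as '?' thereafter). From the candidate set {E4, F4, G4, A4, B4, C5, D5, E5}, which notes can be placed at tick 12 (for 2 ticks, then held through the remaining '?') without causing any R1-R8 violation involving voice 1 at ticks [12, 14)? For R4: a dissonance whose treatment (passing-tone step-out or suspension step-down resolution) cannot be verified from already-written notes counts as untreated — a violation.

{C5, E4, G4}

E4: legal
F4: violates R4
G4: legal
A4: violates R4
B4: violates R1
C5: legal
D5: violates R4
E5: violates R2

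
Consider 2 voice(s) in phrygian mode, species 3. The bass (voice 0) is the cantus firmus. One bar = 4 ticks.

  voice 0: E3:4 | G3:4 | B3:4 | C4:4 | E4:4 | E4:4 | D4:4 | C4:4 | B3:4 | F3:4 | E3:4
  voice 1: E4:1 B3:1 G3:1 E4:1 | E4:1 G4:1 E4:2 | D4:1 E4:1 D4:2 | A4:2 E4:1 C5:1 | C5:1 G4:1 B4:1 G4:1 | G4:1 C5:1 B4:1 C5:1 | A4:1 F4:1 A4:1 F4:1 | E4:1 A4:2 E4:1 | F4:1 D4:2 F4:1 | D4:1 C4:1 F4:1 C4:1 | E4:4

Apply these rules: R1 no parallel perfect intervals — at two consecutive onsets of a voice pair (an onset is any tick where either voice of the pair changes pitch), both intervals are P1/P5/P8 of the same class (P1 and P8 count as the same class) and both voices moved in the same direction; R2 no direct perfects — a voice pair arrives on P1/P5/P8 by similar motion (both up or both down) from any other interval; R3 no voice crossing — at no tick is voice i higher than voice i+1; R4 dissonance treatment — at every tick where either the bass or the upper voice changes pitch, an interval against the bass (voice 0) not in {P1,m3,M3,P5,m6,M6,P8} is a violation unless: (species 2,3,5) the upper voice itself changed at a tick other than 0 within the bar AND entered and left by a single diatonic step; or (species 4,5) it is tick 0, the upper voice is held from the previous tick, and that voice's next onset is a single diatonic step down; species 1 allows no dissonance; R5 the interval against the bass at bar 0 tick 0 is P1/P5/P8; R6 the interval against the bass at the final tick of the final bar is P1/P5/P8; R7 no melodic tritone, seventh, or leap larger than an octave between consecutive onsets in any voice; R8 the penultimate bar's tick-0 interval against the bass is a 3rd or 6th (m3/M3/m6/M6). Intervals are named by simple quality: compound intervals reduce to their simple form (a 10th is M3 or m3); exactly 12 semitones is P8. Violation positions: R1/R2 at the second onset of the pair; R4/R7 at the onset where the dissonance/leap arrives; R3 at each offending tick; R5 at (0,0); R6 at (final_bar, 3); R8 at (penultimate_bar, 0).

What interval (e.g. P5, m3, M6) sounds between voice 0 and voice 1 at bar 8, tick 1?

m3

voice 0=B3 voice 1=D4 -> m3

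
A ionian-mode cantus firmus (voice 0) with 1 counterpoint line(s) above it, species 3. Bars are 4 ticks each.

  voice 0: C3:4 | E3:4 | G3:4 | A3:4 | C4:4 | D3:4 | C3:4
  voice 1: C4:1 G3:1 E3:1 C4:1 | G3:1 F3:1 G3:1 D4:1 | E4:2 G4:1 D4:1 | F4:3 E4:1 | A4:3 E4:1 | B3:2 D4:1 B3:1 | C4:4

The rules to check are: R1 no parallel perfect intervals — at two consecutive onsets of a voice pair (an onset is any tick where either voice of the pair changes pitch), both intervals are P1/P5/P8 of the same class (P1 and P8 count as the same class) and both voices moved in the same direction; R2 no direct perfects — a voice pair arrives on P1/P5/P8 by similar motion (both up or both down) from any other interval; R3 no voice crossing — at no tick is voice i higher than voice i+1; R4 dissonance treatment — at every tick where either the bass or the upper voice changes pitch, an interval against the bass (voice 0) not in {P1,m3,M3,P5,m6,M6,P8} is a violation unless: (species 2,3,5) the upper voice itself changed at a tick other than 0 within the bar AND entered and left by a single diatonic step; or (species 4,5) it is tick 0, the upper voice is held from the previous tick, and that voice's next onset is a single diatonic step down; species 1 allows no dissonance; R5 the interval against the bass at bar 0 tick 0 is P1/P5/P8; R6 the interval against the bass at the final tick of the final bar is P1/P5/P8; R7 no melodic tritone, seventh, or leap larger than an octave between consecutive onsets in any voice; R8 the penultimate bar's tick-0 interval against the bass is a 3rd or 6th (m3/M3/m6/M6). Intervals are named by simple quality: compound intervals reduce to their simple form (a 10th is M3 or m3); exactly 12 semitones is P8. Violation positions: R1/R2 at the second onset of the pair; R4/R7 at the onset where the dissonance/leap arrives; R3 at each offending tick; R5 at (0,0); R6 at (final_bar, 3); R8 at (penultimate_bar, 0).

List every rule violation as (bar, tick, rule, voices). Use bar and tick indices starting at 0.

bar 0: v0=C3 v1=C4 downbeat P8
bar 1: v0=E3 v1=G3 downbeat m3
bar 2: v0=G3 v1=E4 downbeat M6
bar 3: v0=A3 v1=F4 downbeat m6
bar 4: v0=C4 v1=A4 downbeat M6
bar 5: v0=D3 v1=B3 downbeat M6
bar 6: v0=C3 v1=C4 downbeat P8
  -> R4 @ bar 1 tick 3 v(0, 1): E3/D4 m7 untreated
  -> R7 @ bar 5 tick 0 v(0,): C4->D3 leap 10st

(1, 3, R4, (0, 1))
(5, 0, R7, (0,))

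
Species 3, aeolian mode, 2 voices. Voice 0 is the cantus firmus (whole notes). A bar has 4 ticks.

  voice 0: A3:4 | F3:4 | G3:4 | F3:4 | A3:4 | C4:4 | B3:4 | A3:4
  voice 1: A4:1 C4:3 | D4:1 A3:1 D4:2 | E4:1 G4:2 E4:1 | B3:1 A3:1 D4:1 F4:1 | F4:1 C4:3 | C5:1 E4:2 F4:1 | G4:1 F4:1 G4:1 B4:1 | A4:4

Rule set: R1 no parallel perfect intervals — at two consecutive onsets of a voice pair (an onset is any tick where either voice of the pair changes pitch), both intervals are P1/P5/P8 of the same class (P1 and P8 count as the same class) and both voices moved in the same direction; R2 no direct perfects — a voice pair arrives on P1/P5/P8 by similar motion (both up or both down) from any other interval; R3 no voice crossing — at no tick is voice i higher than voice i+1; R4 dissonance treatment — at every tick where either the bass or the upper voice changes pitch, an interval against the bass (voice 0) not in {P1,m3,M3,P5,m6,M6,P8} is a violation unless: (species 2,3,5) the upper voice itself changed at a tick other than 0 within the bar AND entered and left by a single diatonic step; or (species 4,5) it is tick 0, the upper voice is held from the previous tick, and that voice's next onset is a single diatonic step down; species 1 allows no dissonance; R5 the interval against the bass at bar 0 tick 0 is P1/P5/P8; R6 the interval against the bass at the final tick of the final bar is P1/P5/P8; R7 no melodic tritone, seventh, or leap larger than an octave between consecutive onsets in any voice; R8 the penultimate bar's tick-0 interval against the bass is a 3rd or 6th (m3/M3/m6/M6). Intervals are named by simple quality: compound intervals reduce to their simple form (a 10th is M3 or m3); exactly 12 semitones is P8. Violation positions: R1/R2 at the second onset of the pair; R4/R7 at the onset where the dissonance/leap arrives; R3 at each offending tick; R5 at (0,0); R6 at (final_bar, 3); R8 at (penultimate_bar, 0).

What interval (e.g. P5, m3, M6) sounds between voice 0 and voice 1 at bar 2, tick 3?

voice 0=G3 voice 1=E4 -> M6

M6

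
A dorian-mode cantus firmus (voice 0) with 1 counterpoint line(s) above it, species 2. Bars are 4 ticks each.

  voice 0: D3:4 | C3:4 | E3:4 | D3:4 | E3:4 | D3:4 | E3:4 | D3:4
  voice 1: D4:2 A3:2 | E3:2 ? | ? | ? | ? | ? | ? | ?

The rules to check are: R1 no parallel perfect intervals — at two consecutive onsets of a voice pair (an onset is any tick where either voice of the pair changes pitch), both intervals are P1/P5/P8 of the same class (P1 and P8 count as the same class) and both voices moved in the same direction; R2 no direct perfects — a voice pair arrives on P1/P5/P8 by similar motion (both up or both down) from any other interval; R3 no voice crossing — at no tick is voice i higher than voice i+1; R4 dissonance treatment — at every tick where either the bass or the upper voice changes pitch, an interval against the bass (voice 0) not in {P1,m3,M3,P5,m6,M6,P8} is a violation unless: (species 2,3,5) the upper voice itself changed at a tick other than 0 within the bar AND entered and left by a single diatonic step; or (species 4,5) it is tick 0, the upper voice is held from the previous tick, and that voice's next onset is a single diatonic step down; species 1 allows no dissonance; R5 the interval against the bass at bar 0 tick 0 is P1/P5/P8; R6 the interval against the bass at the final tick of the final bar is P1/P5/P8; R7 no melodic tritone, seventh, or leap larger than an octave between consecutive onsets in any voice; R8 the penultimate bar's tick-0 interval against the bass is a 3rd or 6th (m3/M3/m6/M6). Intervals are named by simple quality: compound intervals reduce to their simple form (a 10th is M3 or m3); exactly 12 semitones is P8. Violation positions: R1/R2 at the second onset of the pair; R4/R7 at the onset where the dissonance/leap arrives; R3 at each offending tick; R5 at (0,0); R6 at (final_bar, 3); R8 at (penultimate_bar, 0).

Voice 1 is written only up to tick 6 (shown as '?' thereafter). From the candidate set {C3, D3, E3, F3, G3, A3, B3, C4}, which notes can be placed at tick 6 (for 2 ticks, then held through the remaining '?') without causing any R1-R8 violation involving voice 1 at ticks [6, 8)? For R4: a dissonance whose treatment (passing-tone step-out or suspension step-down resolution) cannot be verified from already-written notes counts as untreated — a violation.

{A3, C3, C4, E3, G3}

C3: legal
D3: violates R4
E3: legal
F3: violates R4
G3: legal
A3: legal
B3: violates R4
C4: legal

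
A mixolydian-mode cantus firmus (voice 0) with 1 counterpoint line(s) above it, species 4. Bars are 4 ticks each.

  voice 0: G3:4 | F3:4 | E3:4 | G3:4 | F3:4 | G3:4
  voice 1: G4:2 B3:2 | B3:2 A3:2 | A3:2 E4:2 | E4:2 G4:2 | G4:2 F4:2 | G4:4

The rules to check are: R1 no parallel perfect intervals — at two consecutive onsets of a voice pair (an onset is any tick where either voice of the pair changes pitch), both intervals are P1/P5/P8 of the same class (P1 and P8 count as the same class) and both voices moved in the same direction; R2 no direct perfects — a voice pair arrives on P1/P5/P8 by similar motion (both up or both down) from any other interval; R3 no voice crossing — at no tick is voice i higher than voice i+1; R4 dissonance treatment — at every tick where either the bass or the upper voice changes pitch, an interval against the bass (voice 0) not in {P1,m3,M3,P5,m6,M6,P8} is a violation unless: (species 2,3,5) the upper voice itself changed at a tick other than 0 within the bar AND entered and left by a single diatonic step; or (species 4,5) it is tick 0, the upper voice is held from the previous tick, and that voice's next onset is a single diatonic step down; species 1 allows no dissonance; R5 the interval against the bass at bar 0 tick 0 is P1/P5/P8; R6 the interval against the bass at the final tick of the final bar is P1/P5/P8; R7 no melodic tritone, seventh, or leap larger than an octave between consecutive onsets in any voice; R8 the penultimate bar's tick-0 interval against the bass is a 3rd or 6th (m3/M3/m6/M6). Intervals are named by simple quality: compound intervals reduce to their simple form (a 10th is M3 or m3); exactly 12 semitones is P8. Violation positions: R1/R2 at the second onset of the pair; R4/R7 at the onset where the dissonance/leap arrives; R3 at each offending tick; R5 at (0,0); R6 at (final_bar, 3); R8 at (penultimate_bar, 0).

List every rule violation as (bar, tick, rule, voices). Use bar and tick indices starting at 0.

(2, 0, R4, (0, 1))
(4, 0, R8, (0, 1))
(5, 0, R1, (0, 1))

bar 0: v0=G3 v1=G4 downbeat P8
bar 1: v0=F3 v1=B3 downbeat TT
bar 2: v0=E3 v1=A3 downbeat P4
bar 3: v0=G3 v1=E4 downbeat M6
bar 4: v0=F3 v1=G4 downbeat M2
bar 5: v0=G3 v1=G4 downbeat P8
  -> R4 @ bar 2 tick 0 v(0, 1): E3/A3 P4 untreated
  -> R8 @ bar 4 tick 0 v(0, 1): penult M2 not 3rd/6th
  -> R1 @ bar 5 tick 0 v(0, 1): F3/F4 P8 -> G3/G4 P8 similar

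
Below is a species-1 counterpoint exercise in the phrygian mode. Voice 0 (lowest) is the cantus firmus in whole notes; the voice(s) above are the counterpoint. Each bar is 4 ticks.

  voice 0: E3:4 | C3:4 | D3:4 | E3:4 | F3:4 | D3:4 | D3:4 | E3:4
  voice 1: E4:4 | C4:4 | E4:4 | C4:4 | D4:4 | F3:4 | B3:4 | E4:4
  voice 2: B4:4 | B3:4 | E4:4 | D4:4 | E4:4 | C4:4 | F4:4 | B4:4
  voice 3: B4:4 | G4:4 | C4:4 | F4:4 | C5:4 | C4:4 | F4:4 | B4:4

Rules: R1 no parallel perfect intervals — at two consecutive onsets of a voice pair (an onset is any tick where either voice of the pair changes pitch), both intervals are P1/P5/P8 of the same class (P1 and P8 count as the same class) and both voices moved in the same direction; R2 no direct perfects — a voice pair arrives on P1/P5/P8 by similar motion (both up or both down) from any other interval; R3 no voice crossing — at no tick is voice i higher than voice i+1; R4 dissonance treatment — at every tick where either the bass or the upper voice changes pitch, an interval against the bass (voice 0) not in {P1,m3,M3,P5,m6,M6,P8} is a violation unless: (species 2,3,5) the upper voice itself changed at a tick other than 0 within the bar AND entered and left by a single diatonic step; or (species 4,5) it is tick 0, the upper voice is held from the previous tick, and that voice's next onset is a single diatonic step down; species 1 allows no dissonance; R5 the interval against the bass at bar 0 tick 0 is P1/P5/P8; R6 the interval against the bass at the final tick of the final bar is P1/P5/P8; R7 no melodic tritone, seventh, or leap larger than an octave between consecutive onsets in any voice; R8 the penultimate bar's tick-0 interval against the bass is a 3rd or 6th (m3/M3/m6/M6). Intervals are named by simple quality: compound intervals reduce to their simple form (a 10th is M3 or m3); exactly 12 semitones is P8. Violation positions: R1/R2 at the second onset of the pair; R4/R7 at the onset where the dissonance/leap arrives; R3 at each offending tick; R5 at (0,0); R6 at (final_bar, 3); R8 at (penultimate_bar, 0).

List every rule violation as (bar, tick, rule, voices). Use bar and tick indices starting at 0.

bar 0: v0=E3 v1=E4 v2=B4 v3=B4 downbeat P5
bar 1: v0=C3 v1=C4 v2=B3 v3=G4 downbeat P5
bar 2: v0=D3 v1=E4 v2=E4 v3=C4 downbeat m7
bar 3: v0=E3 v1=C4 v2=D4 v3=F4 downbeat m2
bar 4: v0=F3 v1=D4 v2=E4 v3=C5 downbeat P5
bar 5: v0=D3 v1=F3 v2=C4 v3=C4 downbeat m7
bar 6: v0=D3 v1=B3 v2=F4 v3=F4 downbeat m3
bar 7: v0=E3 v1=E4 v2=B4 v3=B4 downbeat P5
  -> R1 @ bar 1 tick 0 v(0, 1): E3/E4 P8 -> C3/C4 P8 similar
  -> R1 @ bar 1 tick 0 v(0, 3): E3/B4 P5 -> C3/G4 P5 similar
  -> R1 @ bar 1 tick 0 v(1, 3): E4/B4 P5 -> C4/G4 P5 similar
  -> R3 @ bar 1 tick 0 v(1, 2): C4 above B3
  -> R4 @ bar 1 tick 0 v(0, 2): C3/B3 M7 untreated
  -> R3 @ bar 1 tick 1 v(1, 2): C4 above B3
  -> R3 @ bar 1 tick 2 v(1, 2): C4 above B3
  -> R3 @ bar 1 tick 3 v(1, 2): C4 above B3
  -> R2 @ bar 2 tick 0 v(1, 2): C4/B3 m2 -> E4/E4 P1 similar
  -> R3 @ bar 2 tick 0 v(2, 3): E4 above C4
  -> R4 @ bar 2 tick 0 v(0, 1): D3/E4 M2 untreated
  -> R4 @ bar 2 tick 0 v(0, 2): D3/E4 M2 untreated
  -> R4 @ bar 2 tick 0 v(0, 3): D3/C4 m7 untreated
  -> R3 @ bar 2 tick 1 v(2, 3): E4 above C4
  -> R3 @ bar 2 tick 2 v(2, 3): E4 above C4
  -> R3 @ bar 2 tick 3 v(2, 3): E4 above C4
  -> R4 @ bar 3 tick 0 v(0, 2): E3/D4 m7 untreated
  -> R4 @ bar 3 tick 0 v(0, 3): E3/F4 m2 untreated
  -> R2 @ bar 4 tick 0 v(0, 3): E3/F4 m2 -> F3/C5 P5 similar
  -> R4 @ bar 4 tick 0 v(0, 2): F3/E4 M7 untreated
  -> R2 @ bar 5 tick 0 v(1, 2): D4/E4 M2 -> F3/C4 P5 similar
  -> R2 @ bar 5 tick 0 v(1, 3): D4/C5 m7 -> F3/C4 P5 similar
  -> R2 @ bar 5 tick 0 v(2, 3): E4/C5 m6 -> C4/C4 P1 similar
  -> R4 @ bar 5 tick 0 v(0, 2): D3/C4 m7 untreated
  -> R4 @ bar 5 tick 0 v(0, 3): D3/C4 m7 untreated
  -> R1 @ bar 6 tick 0 v(2, 3): C4/C4 P1 -> F4/F4 P1 similar
  -> R7 @ bar 6 tick 0 v(1,): F3->B3 leap 6st
  -> R1 @ bar 7 tick 0 v(2, 3): F4/F4 P1 -> B4/B4 P1 similar
  -> R2 @ bar 7 tick 0 v(0, 1): D3/B3 M6 -> E3/E4 P8 similar
  -> R2 @ bar 7 tick 0 v(0, 2): D3/F4 m3 -> E3/B4 P5 similar
  -> R2 @ bar 7 tick 0 v(0, 3): D3/F4 m3 -> E3/B4 P5 similar
  -> R2 @ bar 7 tick 0 v(1, 2): B3/F4 TT -> E4/B4 P5 similar
  -> R2 @ bar 7 tick 0 v(1, 3): B3/F4 TT -> E4/B4 P5 similar
  -> R7 @ bar 7 tick 0 v(2,): F4->B4 leap 6st
  -> R7 @ bar 7 tick 0 v(3,): F4->B4 leap 6st

(1, 0, R1, (0, 1))
(1, 0, R1, (0, 3))
(1, 0, R1, (1, 3))
(1, 0, R3, (1, 2))
(1, 0, R4, (0, 2))
(1, 1, R3, (1, 2))
(1, 2, R3, (1, 2))
(1, 3, R3, (1, 2))
(2, 0, R2, (1, 2))
(2, 0, R3, (2, 3))
(2, 0, R4, (0, 1))
(2, 0, R4, (0, 2))
(2, 0, R4, (0, 3))
(2, 1, R3, (2, 3))
(2, 2, R3, (2, 3))
(2, 3, R3, (2, 3))
(3, 0, R4, (0, 2))
(3, 0, R4, (0, 3))
(4, 0, R2, (0, 3))
(4, 0, R4, (0, 2))
(5, 0, R2, (1, 2))
(5, 0, R2, (1, 3))
(5, 0, R2, (2, 3))
(5, 0, R4, (0, 2))
(5, 0, R4, (0, 3))
(6, 0, R1, (2, 3))
(6, 0, R7, (1,))
(7, 0, R1, (2, 3))
(7, 0, R2, (0, 1))
(7, 0, R2, (0, 2))
(7, 0, R2, (0, 3))
(7, 0, R2, (1, 2))
(7, 0, R2, (1, 3))
(7, 0, R7, (2,))
(7, 0, R7, (3,))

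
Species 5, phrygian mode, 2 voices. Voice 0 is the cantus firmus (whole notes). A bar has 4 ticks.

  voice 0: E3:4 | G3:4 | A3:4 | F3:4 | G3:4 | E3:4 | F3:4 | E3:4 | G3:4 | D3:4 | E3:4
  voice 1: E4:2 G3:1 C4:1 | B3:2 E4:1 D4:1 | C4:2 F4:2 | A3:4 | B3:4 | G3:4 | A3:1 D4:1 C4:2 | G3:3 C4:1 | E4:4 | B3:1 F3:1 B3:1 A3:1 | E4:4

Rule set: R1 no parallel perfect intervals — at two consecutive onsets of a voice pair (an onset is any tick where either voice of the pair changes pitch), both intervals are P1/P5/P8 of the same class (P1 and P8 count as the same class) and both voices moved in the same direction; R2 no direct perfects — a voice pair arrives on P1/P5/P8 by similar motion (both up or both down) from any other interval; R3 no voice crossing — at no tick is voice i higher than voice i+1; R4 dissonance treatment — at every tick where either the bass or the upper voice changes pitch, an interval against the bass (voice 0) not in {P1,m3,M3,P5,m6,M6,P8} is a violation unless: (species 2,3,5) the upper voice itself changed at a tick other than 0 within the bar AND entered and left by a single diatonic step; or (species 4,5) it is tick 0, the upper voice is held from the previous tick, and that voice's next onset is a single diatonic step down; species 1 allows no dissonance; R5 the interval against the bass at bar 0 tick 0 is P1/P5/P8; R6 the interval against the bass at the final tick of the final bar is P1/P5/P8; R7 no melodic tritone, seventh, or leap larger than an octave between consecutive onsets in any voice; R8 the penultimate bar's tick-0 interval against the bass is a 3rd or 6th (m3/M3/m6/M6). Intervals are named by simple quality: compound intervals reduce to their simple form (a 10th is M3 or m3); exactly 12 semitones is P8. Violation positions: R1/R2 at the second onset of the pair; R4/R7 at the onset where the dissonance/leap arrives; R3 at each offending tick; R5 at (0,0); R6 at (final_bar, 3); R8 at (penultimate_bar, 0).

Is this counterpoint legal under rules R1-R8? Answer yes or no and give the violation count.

No (3 violations)

bar 0: v0=E3 v1=E4 (P8)
bar 1: v0=G3 v1=B3 (M3)
bar 2: v0=A3 v1=C4 (m3)
bar 3: v0=F3 v1=A3 (M3)
bar 4: v0=G3 v1=B3 (M3)
bar 5: v0=E3 v1=G3 (m3)
bar 6: v0=F3 v1=A3 (M3)
bar 7: v0=E3 v1=G3 (m3)
bar 8: v0=G3 v1=E4 (M6)
bar 9: v0=D3 v1=B3 (M6)
bar 10: v0=E3 v1=E4 (P8)
  R7 @ bar9.1: B3->F3 leap 6st
  R7 @ bar9.2: F3->B3 leap 6st
  R2 @ bar10.0: D3/A3 P5 -> E3/E4 P8 similar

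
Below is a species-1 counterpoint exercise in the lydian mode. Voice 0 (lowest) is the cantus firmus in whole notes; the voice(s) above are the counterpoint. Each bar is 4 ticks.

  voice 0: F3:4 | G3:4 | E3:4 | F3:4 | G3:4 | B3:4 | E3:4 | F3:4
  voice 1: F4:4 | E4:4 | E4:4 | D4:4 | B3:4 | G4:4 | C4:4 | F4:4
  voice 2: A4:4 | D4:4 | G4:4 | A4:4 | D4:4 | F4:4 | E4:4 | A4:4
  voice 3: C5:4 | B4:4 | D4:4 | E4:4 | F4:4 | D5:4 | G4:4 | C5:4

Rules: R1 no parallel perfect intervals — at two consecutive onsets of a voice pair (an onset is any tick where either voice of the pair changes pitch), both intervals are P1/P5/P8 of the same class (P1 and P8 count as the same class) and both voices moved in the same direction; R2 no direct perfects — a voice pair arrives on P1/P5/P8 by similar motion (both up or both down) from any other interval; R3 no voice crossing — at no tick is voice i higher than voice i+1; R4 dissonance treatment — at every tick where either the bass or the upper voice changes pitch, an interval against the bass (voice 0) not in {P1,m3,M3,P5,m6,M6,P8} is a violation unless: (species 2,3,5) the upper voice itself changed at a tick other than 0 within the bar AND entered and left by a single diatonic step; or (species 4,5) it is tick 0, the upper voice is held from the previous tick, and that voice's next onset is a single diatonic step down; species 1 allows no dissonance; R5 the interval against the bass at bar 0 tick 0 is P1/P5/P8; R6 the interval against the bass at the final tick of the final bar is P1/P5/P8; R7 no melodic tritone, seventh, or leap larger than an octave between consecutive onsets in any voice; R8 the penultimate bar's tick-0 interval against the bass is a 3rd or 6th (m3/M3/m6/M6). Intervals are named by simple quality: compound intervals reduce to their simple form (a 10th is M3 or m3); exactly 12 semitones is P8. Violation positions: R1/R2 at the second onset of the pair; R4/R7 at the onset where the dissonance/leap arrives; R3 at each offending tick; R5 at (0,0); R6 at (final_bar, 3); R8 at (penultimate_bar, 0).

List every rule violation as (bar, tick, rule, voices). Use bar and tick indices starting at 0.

bar 0: v0=F3 v1=F4 v2=A4 v3=C5 downbeat P5
bar 1: v0=G3 v1=E4 v2=D4 v3=B4 downbeat M3
bar 2: v0=E3 v1=E4 v2=G4 v3=D4 downbeat m7
bar 3: v0=F3 v1=D4 v2=A4 v3=E4 downbeat M7
bar 4: v0=G3 v1=B3 v2=D4 v3=F4 downbeat m7
bar 5: v0=B3 v1=G4 v2=F4 v3=D5 downbeat m3
bar 6: v0=E3 v1=C4 v2=E4 v3=G4 downbeat m3
bar 7: v0=F3 v1=F4 v2=A4 v3=C5 downbeat P5
  -> R5 @ bar 0 tick 0 v(0, 2): opens on M3
  -> R1 @ bar 1 tick 0 v(1, 3): F4/C5 P5 -> E4/B4 P5 similar
  -> R3 @ bar 1 tick 0 v(1, 2): E4 above D4
  -> R3 @ bar 1 tick 1 v(1, 2): E4 above D4
  -> R3 @ bar 1 tick 2 v(1, 2): E4 above D4
  -> R3 @ bar 1 tick 3 v(1, 2): E4 above D4
  -> R3 @ bar 2 tick 0 v(2, 3): G4 above D4
  -> R4 @ bar 2 tick 0 v(0, 3): E3/D4 m7 untreated
  -> R3 @ bar 2 tick 1 v(2, 3): G4 above D4
  -> R3 @ bar 2 tick 2 v(2, 3): G4 above D4
  -> R3 @ bar 2 tick 3 v(2, 3): G4 above D4
  -> R3 @ bar 3 tick 0 v(2, 3): A4 above E4
  -> R4 @ bar 3 tick 0 v(0, 3): F3/E4 M7 untreated
  -> R3 @ bar 3 tick 1 v(2, 3): A4 above E4
  -> R3 @ bar 3 tick 2 v(2, 3): A4 above E4
  -> R3 @ bar 3 tick 3 v(2, 3): A4 above E4
  -> R4 @ bar 4 tick 0 v(0, 3): G3/F4 m7 untreated
  -> R2 @ bar 5 tick 0 v(1, 3): B3/F4 TT -> G4/D5 P5 similar
  -> R3 @ bar 5 tick 0 v(1, 2): G4 above F4
  -> R4 @ bar 5 tick 0 v(0, 2): B3/F4 TT untreated
  -> R3 @ bar 5 tick 1 v(1, 2): G4 above F4
  -> R3 @ bar 5 tick 2 v(1, 2): G4 above F4
  -> R3 @ bar 5 tick 3 v(1, 2): G4 above F4
  -> R1 @ bar 6 tick 0 v(1, 3): G4/D5 P5 -> C4/G4 P5 similar
  -> R2 @ bar 6 tick 0 v(0, 2): B3/F4 TT -> E3/E4 P8 similar
  -> R8 @ bar 6 tick 0 v(0, 2): penult P8 not 3rd/6th
  -> R1 @ bar 7 tick 0 v(1, 3): C4/G4 P5 -> F4/C5 P5 similar
  -> R2 @ bar 7 tick 0 v(0, 1): E3/C4 m6 -> F3/F4 P8 similar
  -> R2 @ bar 7 tick 0 v(0, 3): E3/G4 m3 -> F3/C5 P5 similar
  -> R6 @ bar 7 tick 3 v(0, 2): closes on M3

(0, 0, R5, (0, 2))
(1, 0, R1, (1, 3))
(1, 0, R3, (1, 2))
(1, 1, R3, (1, 2))
(1, 2, R3, (1, 2))
(1, 3, R3, (1, 2))
(2, 0, R3, (2, 3))
(2, 0, R4, (0, 3))
(2, 1, R3, (2, 3))
(2, 2, R3, (2, 3))
(2, 3, R3, (2, 3))
(3, 0, R3, (2, 3))
(3, 0, R4, (0, 3))
(3, 1, R3, (2, 3))
(3, 2, R3, (2, 3))
(3, 3, R3, (2, 3))
(4, 0, R4, (0, 3))
(5, 0, R2, (1, 3))
(5, 0, R3, (1, 2))
(5, 0, R4, (0, 2))
(5, 1, R3, (1, 2))
(5, 2, R3, (1, 2))
(5, 3, R3, (1, 2))
(6, 0, R1, (1, 3))
(6, 0, R2, (0, 2))
(6, 0, R8, (0, 2))
(7, 0, R1, (1, 3))
(7, 0, R2, (0, 1))
(7, 0, R2, (0, 3))
(7, 3, R6, (0, 2))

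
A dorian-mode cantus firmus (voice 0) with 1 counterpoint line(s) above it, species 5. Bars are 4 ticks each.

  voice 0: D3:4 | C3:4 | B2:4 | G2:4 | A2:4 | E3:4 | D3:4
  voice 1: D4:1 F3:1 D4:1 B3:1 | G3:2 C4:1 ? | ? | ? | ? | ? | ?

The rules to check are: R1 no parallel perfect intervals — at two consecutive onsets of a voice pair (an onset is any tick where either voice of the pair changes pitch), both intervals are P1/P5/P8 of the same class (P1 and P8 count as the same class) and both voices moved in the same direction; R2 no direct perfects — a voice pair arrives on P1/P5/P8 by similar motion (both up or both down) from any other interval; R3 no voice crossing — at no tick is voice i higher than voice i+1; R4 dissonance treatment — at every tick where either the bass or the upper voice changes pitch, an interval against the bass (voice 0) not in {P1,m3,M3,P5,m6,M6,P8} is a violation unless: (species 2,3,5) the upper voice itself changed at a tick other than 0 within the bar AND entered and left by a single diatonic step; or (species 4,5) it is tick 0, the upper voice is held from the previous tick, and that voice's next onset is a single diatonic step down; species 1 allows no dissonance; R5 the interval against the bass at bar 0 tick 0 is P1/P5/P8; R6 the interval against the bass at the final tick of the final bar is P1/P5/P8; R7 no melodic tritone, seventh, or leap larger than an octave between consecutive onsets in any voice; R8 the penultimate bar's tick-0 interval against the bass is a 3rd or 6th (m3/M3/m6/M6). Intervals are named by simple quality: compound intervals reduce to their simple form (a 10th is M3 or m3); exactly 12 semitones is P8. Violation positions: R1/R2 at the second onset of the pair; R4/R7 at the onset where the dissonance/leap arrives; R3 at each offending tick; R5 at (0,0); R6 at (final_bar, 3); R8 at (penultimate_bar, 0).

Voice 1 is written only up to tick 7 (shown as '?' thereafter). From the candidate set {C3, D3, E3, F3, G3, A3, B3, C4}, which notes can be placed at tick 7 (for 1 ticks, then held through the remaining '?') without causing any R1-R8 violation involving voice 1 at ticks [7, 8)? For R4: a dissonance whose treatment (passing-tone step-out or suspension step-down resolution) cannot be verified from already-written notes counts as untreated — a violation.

C3: legal
D3: violates R4,R7
E3: legal
F3: violates R4
G3: legal
A3: legal
B3: violates R4
C4: legal

{A3, C3, C4, E3, G3}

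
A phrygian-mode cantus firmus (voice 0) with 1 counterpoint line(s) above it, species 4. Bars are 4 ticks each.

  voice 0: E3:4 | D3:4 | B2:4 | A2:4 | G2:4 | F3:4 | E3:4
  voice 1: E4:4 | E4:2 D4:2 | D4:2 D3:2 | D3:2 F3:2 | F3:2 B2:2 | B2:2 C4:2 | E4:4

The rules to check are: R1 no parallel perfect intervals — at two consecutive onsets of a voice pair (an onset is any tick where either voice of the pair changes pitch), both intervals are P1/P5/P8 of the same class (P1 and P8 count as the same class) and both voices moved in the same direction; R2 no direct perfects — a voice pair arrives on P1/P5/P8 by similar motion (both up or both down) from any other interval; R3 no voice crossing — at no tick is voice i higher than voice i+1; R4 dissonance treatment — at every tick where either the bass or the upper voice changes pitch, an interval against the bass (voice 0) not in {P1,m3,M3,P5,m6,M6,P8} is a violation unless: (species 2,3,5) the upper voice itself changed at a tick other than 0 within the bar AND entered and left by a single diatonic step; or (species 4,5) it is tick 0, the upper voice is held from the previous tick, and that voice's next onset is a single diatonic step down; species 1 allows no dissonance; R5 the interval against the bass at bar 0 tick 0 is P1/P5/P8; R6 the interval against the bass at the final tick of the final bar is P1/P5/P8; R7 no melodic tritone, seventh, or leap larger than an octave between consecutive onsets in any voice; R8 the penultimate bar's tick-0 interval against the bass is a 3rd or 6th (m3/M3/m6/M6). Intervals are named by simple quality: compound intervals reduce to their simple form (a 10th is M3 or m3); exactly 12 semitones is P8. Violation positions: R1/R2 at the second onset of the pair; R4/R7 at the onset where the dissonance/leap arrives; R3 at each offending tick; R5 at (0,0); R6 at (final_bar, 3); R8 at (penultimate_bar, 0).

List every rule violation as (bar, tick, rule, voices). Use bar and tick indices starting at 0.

(3, 0, R4, (0, 1))
(4, 0, R4, (0, 1))
(4, 2, R7, (1,))
(5, 0, R3, (0, 1))
(5, 0, R4, (0, 1))
(5, 0, R7, (0,))
(5, 0, R8, (0, 1))
(5, 1, R3, (0, 1))
(5, 2, R7, (1,))

bar 0: v0=E3 v1=E4 downbeat P8
bar 1: v0=D3 v1=E4 downbeat M2
bar 2: v0=B2 v1=D4 downbeat m3
bar 3: v0=A2 v1=D3 downbeat P4
bar 4: v0=G2 v1=F3 downbeat m7
bar 5: v0=F3 v1=B2 downbeat TT
bar 6: v0=E3 v1=E4 downbeat P8
  -> R4 @ bar 3 tick 0 v(0, 1): A2/D3 P4 untreated
  -> R4 @ bar 4 tick 0 v(0, 1): G2/F3 m7 untreated
  -> R7 @ bar 4 tick 2 v(1,): F3->B2 leap 6st
  -> R3 @ bar 5 tick 0 v(0, 1): F3 above B2
  -> R4 @ bar 5 tick 0 v(0, 1): F3/B2 TT untreated
  -> R7 @ bar 5 tick 0 v(0,): G2->F3 leap 10st
  -> R8 @ bar 5 tick 0 v(0, 1): penult TT not 3rd/6th
  -> R3 @ bar 5 tick 1 v(0, 1): F3 above B2
  -> R7 @ bar 5 tick 2 v(1,): B2->C4 leap 13st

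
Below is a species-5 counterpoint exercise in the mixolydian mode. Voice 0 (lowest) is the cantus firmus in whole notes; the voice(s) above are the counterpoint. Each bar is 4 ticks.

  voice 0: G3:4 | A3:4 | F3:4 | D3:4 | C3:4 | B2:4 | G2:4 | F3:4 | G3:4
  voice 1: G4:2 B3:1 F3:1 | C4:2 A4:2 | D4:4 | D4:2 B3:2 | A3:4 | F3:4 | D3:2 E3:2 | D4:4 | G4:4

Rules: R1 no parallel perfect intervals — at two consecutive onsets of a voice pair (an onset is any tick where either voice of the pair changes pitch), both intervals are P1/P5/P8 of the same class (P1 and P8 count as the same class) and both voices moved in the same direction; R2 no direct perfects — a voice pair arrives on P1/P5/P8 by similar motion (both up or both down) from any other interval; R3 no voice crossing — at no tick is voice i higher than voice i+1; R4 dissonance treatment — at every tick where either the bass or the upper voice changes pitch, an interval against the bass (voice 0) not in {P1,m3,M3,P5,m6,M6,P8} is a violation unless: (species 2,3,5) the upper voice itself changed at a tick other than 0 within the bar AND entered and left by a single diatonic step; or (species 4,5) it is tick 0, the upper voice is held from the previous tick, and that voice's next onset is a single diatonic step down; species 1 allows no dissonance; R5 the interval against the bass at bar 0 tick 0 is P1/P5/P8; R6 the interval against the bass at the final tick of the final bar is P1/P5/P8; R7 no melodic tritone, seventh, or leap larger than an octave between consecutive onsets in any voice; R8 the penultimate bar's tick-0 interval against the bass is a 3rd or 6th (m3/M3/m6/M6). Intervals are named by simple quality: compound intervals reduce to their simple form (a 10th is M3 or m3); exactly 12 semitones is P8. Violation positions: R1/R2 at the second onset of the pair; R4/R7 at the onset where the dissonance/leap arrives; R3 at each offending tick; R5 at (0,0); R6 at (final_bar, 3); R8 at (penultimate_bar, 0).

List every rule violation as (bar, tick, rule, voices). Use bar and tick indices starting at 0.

bar 0: v0=G3 v1=G4 downbeat P8
bar 1: v0=A3 v1=C4 downbeat m3
bar 2: v0=F3 v1=D4 downbeat M6
bar 3: v0=D3 v1=D4 downbeat P8
bar 4: v0=C3 v1=A3 downbeat M6
bar 5: v0=B2 v1=F3 downbeat TT
bar 6: v0=G2 v1=D3 downbeat P5
bar 7: v0=F3 v1=D4 downbeat M6
bar 8: v0=G3 v1=G4 downbeat P8
  -> R3 @ bar 0 tick 3 v(0, 1): G3 above F3
  -> R4 @ bar 0 tick 3 v(0, 1): G3/F3 M2 untreated
  -> R7 @ bar 0 tick 3 v(1,): B3->F3 leap 6st
  -> R4 @ bar 5 tick 0 v(0, 1): B2/F3 TT untreated
  -> R2 @ bar 6 tick 0 v(0, 1): B2/F3 TT -> G2/D3 P5 similar
  -> R7 @ bar 7 tick 0 v(0,): G2->F3 leap 10st
  -> R7 @ bar 7 tick 0 v(1,): E3->D4 leap 10st
  -> R2 @ bar 8 tick 0 v(0, 1): F3/D4 M6 -> G3/G4 P8 similar

(0, 3, R3, (0, 1))
(0, 3, R4, (0, 1))
(0, 3, R7, (1,))
(5, 0, R4, (0, 1))
(6, 0, R2, (0, 1))
(7, 0, R7, (0,))
(7, 0, R7, (1,))
(8, 0, R2, (0, 1))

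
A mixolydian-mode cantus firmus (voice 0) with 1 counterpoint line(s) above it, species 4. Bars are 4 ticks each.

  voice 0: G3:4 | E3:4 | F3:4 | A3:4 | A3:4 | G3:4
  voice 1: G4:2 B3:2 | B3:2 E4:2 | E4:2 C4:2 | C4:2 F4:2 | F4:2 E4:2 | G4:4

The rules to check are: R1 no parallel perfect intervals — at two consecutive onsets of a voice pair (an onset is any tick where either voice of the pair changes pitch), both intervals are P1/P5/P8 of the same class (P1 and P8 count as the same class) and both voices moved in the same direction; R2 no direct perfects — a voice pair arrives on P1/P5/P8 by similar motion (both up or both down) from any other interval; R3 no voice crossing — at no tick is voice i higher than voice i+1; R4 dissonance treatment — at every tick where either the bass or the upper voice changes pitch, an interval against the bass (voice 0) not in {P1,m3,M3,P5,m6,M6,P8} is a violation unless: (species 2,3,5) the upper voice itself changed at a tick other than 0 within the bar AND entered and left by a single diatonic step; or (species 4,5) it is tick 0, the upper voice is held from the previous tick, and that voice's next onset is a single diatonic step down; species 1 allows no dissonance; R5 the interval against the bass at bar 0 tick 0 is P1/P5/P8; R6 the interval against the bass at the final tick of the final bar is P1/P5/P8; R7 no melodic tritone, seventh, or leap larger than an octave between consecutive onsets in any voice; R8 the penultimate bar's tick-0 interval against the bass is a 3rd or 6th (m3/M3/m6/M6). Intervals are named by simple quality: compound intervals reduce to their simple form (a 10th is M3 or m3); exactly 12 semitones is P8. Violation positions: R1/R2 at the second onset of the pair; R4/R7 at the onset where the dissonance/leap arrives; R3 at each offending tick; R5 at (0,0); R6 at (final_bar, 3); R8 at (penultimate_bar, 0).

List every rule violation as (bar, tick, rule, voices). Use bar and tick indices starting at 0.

(2, 0, R4, (0, 1))

bar 0: v0=G3 v1=G4 downbeat P8
bar 1: v0=E3 v1=B3 downbeat P5
bar 2: v0=F3 v1=E4 downbeat M7
bar 3: v0=A3 v1=C4 downbeat m3
bar 4: v0=A3 v1=F4 downbeat m6
bar 5: v0=G3 v1=G4 downbeat P8
  -> R4 @ bar 2 tick 0 v(0, 1): F3/E4 M7 untreated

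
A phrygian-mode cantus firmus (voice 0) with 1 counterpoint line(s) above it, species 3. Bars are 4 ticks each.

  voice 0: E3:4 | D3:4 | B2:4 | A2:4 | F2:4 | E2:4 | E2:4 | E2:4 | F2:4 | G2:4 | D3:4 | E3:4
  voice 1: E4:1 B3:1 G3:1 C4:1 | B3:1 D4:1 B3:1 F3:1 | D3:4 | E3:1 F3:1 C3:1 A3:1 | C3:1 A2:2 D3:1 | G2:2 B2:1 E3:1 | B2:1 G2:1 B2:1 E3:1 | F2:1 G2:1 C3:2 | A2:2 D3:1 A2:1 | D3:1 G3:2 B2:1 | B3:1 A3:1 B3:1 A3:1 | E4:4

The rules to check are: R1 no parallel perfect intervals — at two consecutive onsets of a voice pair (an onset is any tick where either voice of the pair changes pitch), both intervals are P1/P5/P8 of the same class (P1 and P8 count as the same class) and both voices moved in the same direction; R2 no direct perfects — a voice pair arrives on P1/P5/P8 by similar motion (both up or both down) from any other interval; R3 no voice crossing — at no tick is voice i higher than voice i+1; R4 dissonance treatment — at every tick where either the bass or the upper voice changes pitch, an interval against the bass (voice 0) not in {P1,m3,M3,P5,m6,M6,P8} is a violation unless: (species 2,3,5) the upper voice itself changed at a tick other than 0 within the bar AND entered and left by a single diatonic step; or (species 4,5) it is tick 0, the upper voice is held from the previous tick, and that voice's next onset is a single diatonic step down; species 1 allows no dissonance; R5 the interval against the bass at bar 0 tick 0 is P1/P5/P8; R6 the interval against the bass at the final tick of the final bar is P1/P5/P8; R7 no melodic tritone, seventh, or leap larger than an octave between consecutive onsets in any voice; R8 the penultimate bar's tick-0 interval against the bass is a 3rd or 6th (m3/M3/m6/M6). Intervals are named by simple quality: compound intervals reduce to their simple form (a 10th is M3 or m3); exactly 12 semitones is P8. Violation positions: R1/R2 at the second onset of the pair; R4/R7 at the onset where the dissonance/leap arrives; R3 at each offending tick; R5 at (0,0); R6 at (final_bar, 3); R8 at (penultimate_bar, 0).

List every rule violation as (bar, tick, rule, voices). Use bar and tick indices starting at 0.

(1, 3, R7, (1,))
(4, 0, R2, (0, 1))
(7, 0, R4, (0, 1))
(7, 0, R7, (1,))
(9, 0, R2, (0, 1))
(11, 0, R2, (0, 1))

bar 0: v0=E3 v1=E4 downbeat P8
bar 1: v0=D3 v1=B3 downbeat M6
bar 2: v0=B2 v1=D3 downbeat m3
bar 3: v0=A2 v1=E3 downbeat P5
bar 4: v0=F2 v1=C3 downbeat P5
bar 5: v0=E2 v1=G2 downbeat m3
bar 6: v0=E2 v1=B2 downbeat P5
bar 7: v0=E2 v1=F2 downbeat m2
bar 8: v0=F2 v1=A2 downbeat M3
bar 9: v0=G2 v1=D3 downbeat P5
bar 10: v0=D3 v1=B3 downbeat M6
bar 11: v0=E3 v1=E4 downbeat P8
  -> R7 @ bar 1 tick 3 v(1,): B3->F3 leap 6st
  -> R2 @ bar 4 tick 0 v(0, 1): A2/A3 P8 -> F2/C3 P5 similar
  -> R4 @ bar 7 tick 0 v(0, 1): E2/F2 m2 untreated
  -> R7 @ bar 7 tick 0 v(1,): E3->F2 leap 11st
  -> R2 @ bar 9 tick 0 v(0, 1): F2/A2 M3 -> G2/D3 P5 similar
  -> R2 @ bar 11 tick 0 v(0, 1): D3/A3 P5 -> E3/E4 P8 similar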